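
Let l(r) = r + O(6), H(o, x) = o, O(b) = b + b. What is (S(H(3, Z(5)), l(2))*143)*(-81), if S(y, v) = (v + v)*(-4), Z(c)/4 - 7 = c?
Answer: 1297296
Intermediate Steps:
O(b) = 2*b
Z(c) = 28 + 4*c
l(r) = 12 + r (l(r) = r + 2*6 = r + 12 = 12 + r)
S(y, v) = -8*v (S(y, v) = (2*v)*(-4) = -8*v)
(S(H(3, Z(5)), l(2))*143)*(-81) = (-8*(12 + 2)*143)*(-81) = (-8*14*143)*(-81) = -112*143*(-81) = -16016*(-81) = 1297296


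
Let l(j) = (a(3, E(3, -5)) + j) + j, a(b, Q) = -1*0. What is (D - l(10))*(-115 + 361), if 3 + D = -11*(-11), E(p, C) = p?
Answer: 24108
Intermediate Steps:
a(b, Q) = 0
D = 118 (D = -3 - 11*(-11) = -3 + 121 = 118)
l(j) = 2*j (l(j) = (0 + j) + j = j + j = 2*j)
(D - l(10))*(-115 + 361) = (118 - 2*10)*(-115 + 361) = (118 - 1*20)*246 = (118 - 20)*246 = 98*246 = 24108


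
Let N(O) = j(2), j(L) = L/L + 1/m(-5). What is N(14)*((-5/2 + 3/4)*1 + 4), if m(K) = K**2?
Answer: 117/50 ≈ 2.3400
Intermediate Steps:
j(L) = 26/25 (j(L) = L/L + 1/(-5)**2 = 1 + 1/25 = 26/25)
N(O) = 26/25
N(14)*((-5/2 + 3/4)*1 + 4) = 26*((-5/2 + 3/4)*1 + 4)/25 = 26*(-7/4*1 + 4)/25 = 26*(-7/4 + 4)/25 = (26/25)*(9/4) = 117/50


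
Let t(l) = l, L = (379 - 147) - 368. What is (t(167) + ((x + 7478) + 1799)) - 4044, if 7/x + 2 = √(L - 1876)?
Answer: 777599/144 - I*√503/144 ≈ 5400.0 - 0.15575*I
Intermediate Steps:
L = -136 (L = 232 - 368 = -136)
x = 7/(-2 + 2*I*√503) (x = 7/(-2 + √(-136 - 1876)) = 7/(-2 + √(-2012)) = 7/(-2 + 2*I*√503) ≈ -0.0069444 - 0.15575*I)
(t(167) + ((x + 7478) + 1799)) - 4044 = (167 + (((-1/144 - I*√503/144) + 7478) + 1799)) - 4044 = (167 + ((1076831/144 - I*√503/144) + 1799)) - 4044 = (167 + (1335887/144 - I*√503/144)) - 4044 = (1359935/144 - I*√503/144) - 4044 = 777599/144 - I*√503/144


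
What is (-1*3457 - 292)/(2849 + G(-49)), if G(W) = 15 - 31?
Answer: -3749/2833 ≈ -1.3233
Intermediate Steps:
G(W) = -16
(-1*3457 - 292)/(2849 + G(-49)) = (-1*3457 - 292)/(2849 - 16) = (-3457 - 292)/2833 = -3749*1/2833 = -3749/2833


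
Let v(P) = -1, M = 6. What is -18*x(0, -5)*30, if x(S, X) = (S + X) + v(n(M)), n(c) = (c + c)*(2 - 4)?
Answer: 3240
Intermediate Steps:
n(c) = -4*c (n(c) = (2*c)*(-2) = -4*c)
x(S, X) = -1 + S + X (x(S, X) = (S + X) - 1 = -1 + S + X)
-18*x(0, -5)*30 = -18*(-1 + 0 - 5)*30 = -18*(-6)*30 = 108*30 = 3240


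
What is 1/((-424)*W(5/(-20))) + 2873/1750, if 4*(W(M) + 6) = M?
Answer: 14773593/8996750 ≈ 1.6421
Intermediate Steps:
W(M) = -6 + M/4
1/((-424)*W(5/(-20))) + 2873/1750 = 1/((-424)*(-6 + (5/(-20))/4)) + 2873/1750 = -1/(424*(-6 + (5*(-1/20))/4)) + 2873*(1/1750) = -1/(424*(-6 + (1/4)*(-1/4))) + 2873/1750 = -1/(424*(-6 - 1/16)) + 2873/1750 = -1/(424*(-97/16)) + 2873/1750 = -1/424*(-16/97) + 2873/1750 = 2/5141 + 2873/1750 = 14773593/8996750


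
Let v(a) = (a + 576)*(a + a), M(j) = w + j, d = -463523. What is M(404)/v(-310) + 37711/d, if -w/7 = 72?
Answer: -308647291/3822210658 ≈ -0.080751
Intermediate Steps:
w = -504 (w = -7*72 = -504)
M(j) = -504 + j
v(a) = 2*a*(576 + a) (v(a) = (576 + a)*(2*a) = 2*a*(576 + a))
M(404)/v(-310) + 37711/d = (-504 + 404)/((2*(-310)*(576 - 310))) + 37711/(-463523) = -100/(2*(-310)*266) + 37711*(-1/463523) = -100/(-164920) - 37711/463523 = -100*(-1/164920) - 37711/463523 = 5/8246 - 37711/463523 = -308647291/3822210658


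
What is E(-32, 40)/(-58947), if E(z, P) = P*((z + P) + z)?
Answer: 320/19649 ≈ 0.016286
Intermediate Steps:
E(z, P) = P*(P + 2*z) (E(z, P) = P*((P + z) + z) = P*(P + 2*z))
E(-32, 40)/(-58947) = (40*(40 + 2*(-32)))/(-58947) = (40*(40 - 64))*(-1/58947) = (40*(-24))*(-1/58947) = -960*(-1/58947) = 320/19649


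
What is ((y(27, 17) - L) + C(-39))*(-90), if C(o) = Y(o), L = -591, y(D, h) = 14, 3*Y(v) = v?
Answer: -53280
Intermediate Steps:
Y(v) = v/3
C(o) = o/3
((y(27, 17) - L) + C(-39))*(-90) = ((14 - 1*(-591)) + (1/3)*(-39))*(-90) = ((14 + 591) - 13)*(-90) = (605 - 13)*(-90) = 592*(-90) = -53280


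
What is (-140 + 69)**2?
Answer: 5041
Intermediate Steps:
(-140 + 69)**2 = (-71)**2 = 5041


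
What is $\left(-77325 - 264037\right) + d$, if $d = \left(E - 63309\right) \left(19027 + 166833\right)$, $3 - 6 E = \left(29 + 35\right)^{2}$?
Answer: $- \frac{35681218796}{3} \approx -1.1894 \cdot 10^{10}$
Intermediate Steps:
$E = - \frac{4093}{6}$ ($E = \frac{1}{2} - \frac{\left(29 + 35\right)^{2}}{6} = \frac{1}{2} - \frac{64^{2}}{6} = \frac{1}{2} - \frac{2048}{3} = - \frac{4093}{6} \approx -682.17$)
$d = - \frac{35680194710}{3}$ ($d = \left(- \frac{4093}{6} - 63309\right) \left(19027 + 166833\right) = \left(- \frac{383947}{6}\right) 185860 = - \frac{35680194710}{3} \approx -1.1893 \cdot 10^{10}$)
$\left(-77325 - 264037\right) + d = \left(-77325 - 264037\right) - \frac{35680194710}{3} = -341362 - \frac{35680194710}{3} = - \frac{35681218796}{3}$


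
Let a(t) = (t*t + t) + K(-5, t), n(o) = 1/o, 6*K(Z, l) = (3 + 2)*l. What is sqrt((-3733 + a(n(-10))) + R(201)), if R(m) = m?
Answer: I*sqrt(794739)/15 ≈ 59.432*I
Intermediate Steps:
K(Z, l) = 5*l/6 (K(Z, l) = ((3 + 2)*l)/6 = (5*l)/6 = 5*l/6)
a(t) = t**2 + 11*t/6 (a(t) = (t*t + t) + 5*t/6 = (t**2 + t) + 5*t/6 = (t + t**2) + 5*t/6 = t**2 + 11*t/6)
sqrt((-3733 + a(n(-10))) + R(201)) = sqrt((-3733 + (1/6)*(11 + 6/(-10))/(-10)) + 201) = sqrt((-3733 + (1/6)*(-1/10)*(11 + 6*(-1/10))) + 201) = sqrt((-3733 + (1/6)*(-1/10)*(11 - 3/5)) + 201) = sqrt((-3733 + (1/6)*(-1/10)*(52/5)) + 201) = sqrt((-3733 - 13/75) + 201) = sqrt(-279988/75 + 201) = sqrt(-264913/75) = I*sqrt(794739)/15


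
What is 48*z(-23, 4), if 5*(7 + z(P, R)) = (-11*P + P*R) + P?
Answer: 4944/5 ≈ 988.80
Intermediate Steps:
z(P, R) = -7 - 2*P + P*R/5 (z(P, R) = -7 + ((-11*P + P*R) + P)/5 = -7 + (-10*P + P*R)/5 = -7 + (-2*P + P*R/5) = -7 - 2*P + P*R/5)
48*z(-23, 4) = 48*(-7 - 2*(-23) + (⅕)*(-23)*4) = 48*(-7 + 46 - 92/5) = 48*(103/5) = 4944/5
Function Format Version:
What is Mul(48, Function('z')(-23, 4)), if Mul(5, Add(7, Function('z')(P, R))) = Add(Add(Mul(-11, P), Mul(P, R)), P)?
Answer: Rational(4944, 5) ≈ 988.80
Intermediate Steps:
Function('z')(P, R) = Add(-7, Mul(-2, P), Mul(Rational(1, 5), P, R)) (Function('z')(P, R) = Add(-7, Mul(Rational(1, 5), Add(Add(Mul(-11, P), Mul(P, R)), P))) = Add(-7, Mul(Rational(1, 5), Add(Mul(-10, P), Mul(P, R)))) = Add(-7, Add(Mul(-2, P), Mul(Rational(1, 5), P, R))) = Add(-7, Mul(-2, P), Mul(Rational(1, 5), P, R)))
Mul(48, Function('z')(-23, 4)) = Mul(48, Add(-7, Mul(-2, -23), Mul(Rational(1, 5), -23, 4))) = Mul(48, Add(-7, 46, Rational(-92, 5))) = Mul(48, Rational(103, 5)) = Rational(4944, 5)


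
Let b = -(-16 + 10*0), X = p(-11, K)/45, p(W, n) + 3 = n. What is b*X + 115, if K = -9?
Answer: 1661/15 ≈ 110.73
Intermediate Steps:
p(W, n) = -3 + n
X = -4/15 (X = (-3 - 9)/45 = -12*1/45 = -4/15 ≈ -0.26667)
b = 16 (b = -(-16 + 0) = -1*(-16) = 16)
b*X + 115 = 16*(-4/15) + 115 = -64/15 + 115 = 1661/15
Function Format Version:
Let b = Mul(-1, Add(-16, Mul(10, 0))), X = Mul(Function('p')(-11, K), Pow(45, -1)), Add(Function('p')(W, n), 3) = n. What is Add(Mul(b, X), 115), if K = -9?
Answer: Rational(1661, 15) ≈ 110.73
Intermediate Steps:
Function('p')(W, n) = Add(-3, n)
X = Rational(-4, 15) (X = Mul(Add(-3, -9), Pow(45, -1)) = Mul(-12, Rational(1, 45)) = Rational(-4, 15) ≈ -0.26667)
b = 16 (b = Mul(-1, Add(-16, 0)) = Mul(-1, -16) = 16)
Add(Mul(b, X), 115) = Add(Mul(16, Rational(-4, 15)), 115) = Add(Rational(-64, 15), 115) = Rational(1661, 15)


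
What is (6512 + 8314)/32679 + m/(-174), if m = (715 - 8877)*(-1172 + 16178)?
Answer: 222360716984/315897 ≈ 7.0390e+5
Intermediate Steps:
m = -122478972 (m = -8162*15006 = -122478972)
(6512 + 8314)/32679 + m/(-174) = (6512 + 8314)/32679 - 122478972/(-174) = 14826*(1/32679) - 122478972*(-1/174) = 4942/10893 + 20413162/29 = 222360716984/315897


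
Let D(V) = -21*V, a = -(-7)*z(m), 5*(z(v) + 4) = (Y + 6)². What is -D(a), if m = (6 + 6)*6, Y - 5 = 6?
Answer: 39543/5 ≈ 7908.6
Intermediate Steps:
Y = 11 (Y = 5 + 6 = 11)
m = 72 (m = 12*6 = 72)
z(v) = 269/5 (z(v) = -4 + (11 + 6)²/5 = -4 + (⅕)*17² = -4 + (⅕)*289 = -4 + 289/5 = 269/5)
a = 1883/5 (a = -(-7)*269/5 = -1*(-1883/5) = 1883/5 ≈ 376.60)
-D(a) = -(-21)*1883/5 = -1*(-39543/5) = 39543/5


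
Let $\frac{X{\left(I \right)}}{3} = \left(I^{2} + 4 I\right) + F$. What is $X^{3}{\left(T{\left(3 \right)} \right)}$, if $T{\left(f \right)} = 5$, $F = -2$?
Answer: $2146689$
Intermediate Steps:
$X{\left(I \right)} = -6 + 3 I^{2} + 12 I$ ($X{\left(I \right)} = 3 \left(\left(I^{2} + 4 I\right) - 2\right) = 3 \left(-2 + I^{2} + 4 I\right) = -6 + 3 I^{2} + 12 I$)
$X^{3}{\left(T{\left(3 \right)} \right)} = \left(-6 + 3 \cdot 5^{2} + 12 \cdot 5\right)^{3} = \left(-6 + 3 \cdot 25 + 60\right)^{3} = \left(-6 + 75 + 60\right)^{3} = 129^{3} = 2146689$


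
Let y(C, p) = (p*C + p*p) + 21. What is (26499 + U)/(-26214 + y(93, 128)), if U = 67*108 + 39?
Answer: 33774/2095 ≈ 16.121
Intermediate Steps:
U = 7275 (U = 7236 + 39 = 7275)
y(C, p) = 21 + p² + C*p (y(C, p) = (C*p + p²) + 21 = (p² + C*p) + 21 = 21 + p² + C*p)
(26499 + U)/(-26214 + y(93, 128)) = (26499 + 7275)/(-26214 + (21 + 128² + 93*128)) = 33774/(-26214 + (21 + 16384 + 11904)) = 33774/(-26214 + 28309) = 33774/2095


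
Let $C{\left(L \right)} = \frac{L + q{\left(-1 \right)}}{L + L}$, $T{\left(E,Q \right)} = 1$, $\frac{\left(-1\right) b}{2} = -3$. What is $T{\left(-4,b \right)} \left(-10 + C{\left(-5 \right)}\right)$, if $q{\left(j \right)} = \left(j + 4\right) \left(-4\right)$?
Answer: $- \frac{83}{10} \approx -8.3$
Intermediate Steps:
$b = 6$ ($b = \left(-2\right) \left(-3\right) = 6$)
$q{\left(j \right)} = -16 - 4 j$ ($q{\left(j \right)} = \left(4 + j\right) \left(-4\right) = -16 - 4 j$)
$C{\left(L \right)} = \frac{-12 + L}{2 L}$ ($C{\left(L \right)} = \frac{L - 12}{L + L} = \frac{L + \left(-16 + 4\right)}{2 L} = \left(L - 12\right) \frac{1}{2 L} = \left(-12 + L\right) \frac{1}{2 L} = \frac{-12 + L}{2 L}$)
$T{\left(-4,b \right)} \left(-10 + C{\left(-5 \right)}\right) = 1 \left(-10 + \frac{-12 - 5}{2 \left(-5\right)}\right) = 1 \left(-10 + \frac{1}{2} \left(- \frac{1}{5}\right) \left(-17\right)\right) = 1 \left(-10 + \frac{17}{10}\right) = 1 \left(- \frac{83}{10}\right) = - \frac{83}{10}$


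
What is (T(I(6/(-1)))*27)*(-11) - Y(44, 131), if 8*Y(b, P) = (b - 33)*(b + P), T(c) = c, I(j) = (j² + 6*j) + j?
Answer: 12331/8 ≈ 1541.4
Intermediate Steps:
I(j) = j² + 7*j
Y(b, P) = (-33 + b)*(P + b)/8 (Y(b, P) = ((b - 33)*(b + P))/8 = ((-33 + b)*(P + b))/8 = (-33 + b)*(P + b)/8)
(T(I(6/(-1)))*27)*(-11) - Y(44, 131) = (((6/(-1))*(7 + 6/(-1)))*27)*(-11) - (-33/8*131 - 33/8*44 + (⅛)*44² + (⅛)*131*44) = (((6*(-1))*(7 + 6*(-1)))*27)*(-11) - (-4323/8 - 363/2 + (⅛)*1936 + 1441/2) = (-6*(7 - 6)*27)*(-11) - (-4323/8 - 363/2 + 242 + 1441/2) = (-6*1*27)*(-11) - 1*1925/8 = -6*27*(-11) - 1925/8 = -162*(-11) - 1925/8 = 1782 - 1925/8 = 12331/8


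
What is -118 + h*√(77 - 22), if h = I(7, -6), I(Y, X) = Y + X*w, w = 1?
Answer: -118 + √55 ≈ -110.58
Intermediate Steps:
I(Y, X) = X + Y (I(Y, X) = Y + X*1 = Y + X = X + Y)
h = 1 (h = -6 + 7 = 1)
-118 + h*√(77 - 22) = -118 + 1*√(77 - 22) = -118 + 1*√55 = -118 + √55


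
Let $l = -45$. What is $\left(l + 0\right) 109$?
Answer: $-4905$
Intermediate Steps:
$\left(l + 0\right) 109 = \left(-45 + 0\right) 109 = \left(-45\right) 109 = -4905$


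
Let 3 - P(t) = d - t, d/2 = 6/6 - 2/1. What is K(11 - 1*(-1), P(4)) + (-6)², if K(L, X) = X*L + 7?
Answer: 151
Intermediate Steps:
d = -2 (d = 2*(6/6 - 2/1) = 2*(6*(⅙) - 2*1) = 2*(1 - 2) = 2*(-1) = -2)
P(t) = 5 + t (P(t) = 3 - (-2 - t) = 3 + (2 + t) = 5 + t)
K(L, X) = 7 + L*X (K(L, X) = L*X + 7 = 7 + L*X)
K(11 - 1*(-1), P(4)) + (-6)² = (7 + (11 - 1*(-1))*(5 + 4)) + (-6)² = (7 + (11 + 1)*9) + 36 = (7 + 12*9) + 36 = (7 + 108) + 36 = 115 + 36 = 151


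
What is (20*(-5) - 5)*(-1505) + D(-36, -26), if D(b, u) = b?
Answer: 157989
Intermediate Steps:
(20*(-5) - 5)*(-1505) + D(-36, -26) = (20*(-5) - 5)*(-1505) - 36 = (-100 - 5)*(-1505) - 36 = -105*(-1505) - 36 = 158025 - 36 = 157989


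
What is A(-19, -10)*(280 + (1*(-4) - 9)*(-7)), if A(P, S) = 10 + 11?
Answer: 7791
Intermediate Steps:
A(P, S) = 21
A(-19, -10)*(280 + (1*(-4) - 9)*(-7)) = 21*(280 + (1*(-4) - 9)*(-7)) = 21*(280 + (-4 - 9)*(-7)) = 21*(280 - 13*(-7)) = 21*(280 + 91) = 21*371 = 7791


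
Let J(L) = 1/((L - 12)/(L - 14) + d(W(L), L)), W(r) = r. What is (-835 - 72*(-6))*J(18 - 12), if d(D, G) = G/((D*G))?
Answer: -4836/11 ≈ -439.64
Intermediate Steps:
d(D, G) = 1/D (d(D, G) = G*(1/(D*G)) = 1/D)
J(L) = 1/(1/L + (-12 + L)/(-14 + L)) (J(L) = 1/((L - 12)/(L - 14) + 1/L) = 1/((-12 + L)/(-14 + L) + 1/L) = 1/(1/L + (-12 + L)/(-14 + L)))
(-835 - 72*(-6))*J(18 - 12) = (-835 - 72*(-6))*((18 - 12)*(-14 + (18 - 12))/(-14 + (18 - 12)*(-11 + (18 - 12)))) = (-835 + 432)*(6*(-14 + 6)/(-14 + 6*(-11 + 6))) = -2418*(-8)/(-14 + 6*(-5)) = -2418*(-8)/(-14 - 30) = -2418*(-8)/(-44) = -2418*(-1)*(-8)/44 = -403*12/11 = -4836/11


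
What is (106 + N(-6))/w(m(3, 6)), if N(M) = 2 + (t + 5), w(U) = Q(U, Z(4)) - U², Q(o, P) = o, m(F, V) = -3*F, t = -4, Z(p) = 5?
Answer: -109/90 ≈ -1.2111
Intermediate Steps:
w(U) = U - U²
N(M) = 3 (N(M) = 2 + (-4 + 5) = 2 + 1 = 3)
(106 + N(-6))/w(m(3, 6)) = (106 + 3)/(((-3*3)*(1 - (-3)*3))) = 109/(-9*(1 - 1*(-9))) = 109/(-9*(1 + 9)) = 109/(-9*10) = 109/(-90) = -1/90*109 = -109/90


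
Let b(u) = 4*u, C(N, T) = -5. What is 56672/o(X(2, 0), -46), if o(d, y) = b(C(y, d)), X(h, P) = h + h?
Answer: -14168/5 ≈ -2833.6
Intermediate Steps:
X(h, P) = 2*h
o(d, y) = -20 (o(d, y) = 4*(-5) = -20)
56672/o(X(2, 0), -46) = 56672/(-20) = 56672*(-1/20) = -14168/5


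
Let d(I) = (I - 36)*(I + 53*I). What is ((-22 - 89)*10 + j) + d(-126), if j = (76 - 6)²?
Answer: 1106038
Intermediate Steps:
j = 4900 (j = 70² = 4900)
d(I) = 54*I*(-36 + I) (d(I) = (-36 + I)*(54*I) = 54*I*(-36 + I))
((-22 - 89)*10 + j) + d(-126) = ((-22 - 89)*10 + 4900) + 54*(-126)*(-36 - 126) = (-111*10 + 4900) + 54*(-126)*(-162) = (-1110 + 4900) + 1102248 = 3790 + 1102248 = 1106038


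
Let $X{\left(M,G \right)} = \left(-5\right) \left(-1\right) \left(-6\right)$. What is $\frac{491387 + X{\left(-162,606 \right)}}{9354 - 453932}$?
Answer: $- \frac{491357}{444578} \approx -1.1052$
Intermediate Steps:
$X{\left(M,G \right)} = -30$ ($X{\left(M,G \right)} = 5 \left(-6\right) = -30$)
$\frac{491387 + X{\left(-162,606 \right)}}{9354 - 453932} = \frac{491387 - 30}{9354 - 453932} = \frac{491357}{-444578} = 491357 \left(- \frac{1}{444578}\right) = - \frac{491357}{444578}$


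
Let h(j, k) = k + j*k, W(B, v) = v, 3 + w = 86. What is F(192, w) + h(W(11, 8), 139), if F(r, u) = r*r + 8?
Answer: 38123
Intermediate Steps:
w = 83 (w = -3 + 86 = 83)
F(r, u) = 8 + r**2 (F(r, u) = r**2 + 8 = 8 + r**2)
F(192, w) + h(W(11, 8), 139) = (8 + 192**2) + 139*(1 + 8) = (8 + 36864) + 139*9 = 36872 + 1251 = 38123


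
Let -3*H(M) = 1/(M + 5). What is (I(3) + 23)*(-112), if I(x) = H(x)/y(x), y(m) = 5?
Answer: -38626/15 ≈ -2575.1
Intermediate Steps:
H(M) = -1/(3*(5 + M)) (H(M) = -1/(3*(M + 5)) = -1/(3*(5 + M)))
I(x) = -1/(5*(15 + 3*x)) (I(x) = -1/(15 + 3*x)/5 = -1/(15 + 3*x)*(1/5) = -1/(5*(15 + 3*x)))
(I(3) + 23)*(-112) = (-1/(75 + 15*3) + 23)*(-112) = (-1/(75 + 45) + 23)*(-112) = (-1/120 + 23)*(-112) = (2759/120)*(-112) = -38626/15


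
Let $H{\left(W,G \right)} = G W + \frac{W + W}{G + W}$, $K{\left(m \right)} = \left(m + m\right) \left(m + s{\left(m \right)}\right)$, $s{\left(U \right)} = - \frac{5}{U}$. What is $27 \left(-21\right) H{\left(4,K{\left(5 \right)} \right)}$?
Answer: $- \frac{999054}{11} \approx -90823.0$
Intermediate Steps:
$K{\left(m \right)} = 2 m \left(m - \frac{5}{m}\right)$ ($K{\left(m \right)} = \left(m + m\right) \left(m - \frac{5}{m}\right) = 2 m \left(m - \frac{5}{m}\right)$)
$H{\left(W,G \right)} = G W + \frac{2 W}{G + W}$
$27 \left(-21\right) H{\left(4,K{\left(5 \right)} \right)} = 27 \left(-21\right) \frac{4 \left(2 + \left(-10 + 2 \cdot 5^{2}\right)^{2} + \left(-10 + 2 \cdot 5^{2}\right) 4\right)}{\left(-10 + 2 \cdot 5^{2}\right) + 4} = - 567 \frac{4 \left(2 + \left(-10 + 2 \cdot 25\right)^{2} + \left(-10 + 2 \cdot 25\right) 4\right)}{\left(-10 + 2 \cdot 25\right) + 4} = - 567 \frac{4 \left(2 + \left(-10 + 50\right)^{2} + \left(-10 + 50\right) 4\right)}{\left(-10 + 50\right) + 4} = - 567 \frac{4 \left(2 + 40^{2} + 40 \cdot 4\right)}{40 + 4} = - 567 \frac{4 \left(2 + 1600 + 160\right)}{44} = - 567 \cdot 4 \cdot \frac{1}{44} \cdot 1762 = \left(-567\right) \frac{1762}{11} = - \frac{999054}{11}$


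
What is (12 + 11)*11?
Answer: 253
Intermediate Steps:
(12 + 11)*11 = 23*11 = 253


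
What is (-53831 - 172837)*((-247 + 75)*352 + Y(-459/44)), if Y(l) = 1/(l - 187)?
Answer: 119215076247696/8687 ≈ 1.3723e+10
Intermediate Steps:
Y(l) = 1/(-187 + l)
(-53831 - 172837)*((-247 + 75)*352 + Y(-459/44)) = (-53831 - 172837)*((-247 + 75)*352 + 1/(-187 - 459/44)) = -226668*(-172*352 + 1/(-187 - 459*1/44)) = -226668*(-60544 + 1/(-187 - 459/44)) = -226668*(-60544 + 1/(-8687/44)) = -226668*(-60544 - 44/8687) = -226668*(-525945772/8687) = 119215076247696/8687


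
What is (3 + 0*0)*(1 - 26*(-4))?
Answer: 315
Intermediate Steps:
(3 + 0*0)*(1 - 26*(-4)) = (3 + 0)*(1 + 104) = 3*105 = 315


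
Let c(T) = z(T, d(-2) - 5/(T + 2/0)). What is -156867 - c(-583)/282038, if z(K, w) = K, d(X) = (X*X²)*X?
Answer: -44242454363/282038 ≈ -1.5687e+5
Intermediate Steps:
d(X) = X⁴ (d(X) = X³*X = X⁴)
c(T) = T
-156867 - c(-583)/282038 = -156867 - (-583)/282038 = -156867 - 1*(-583/282038) = -156867 + 583/282038 = -44242454363/282038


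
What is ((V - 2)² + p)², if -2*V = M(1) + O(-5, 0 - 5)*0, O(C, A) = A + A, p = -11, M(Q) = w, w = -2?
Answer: 100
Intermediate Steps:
M(Q) = -2
O(C, A) = 2*A
V = 1 (V = -(-2 + (2*(0 - 5))*0)/2 = -(-2 + (2*(-5))*0)/2 = -(-2 - 10*0)/2 = -(-2 + 0)/2 = -½*(-2) = 1)
((V - 2)² + p)² = ((1 - 2)² - 11)² = ((-1)² - 11)² = (1 - 11)² = (-10)² = 100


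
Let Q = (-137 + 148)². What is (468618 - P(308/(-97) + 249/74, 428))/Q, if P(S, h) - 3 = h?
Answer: 468187/121 ≈ 3869.3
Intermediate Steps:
P(S, h) = 3 + h
Q = 121 (Q = 11² = 121)
(468618 - P(308/(-97) + 249/74, 428))/Q = (468618 - (3 + 428))/121 = (468618 - 1*431)*(1/121) = (468618 - 431)*(1/121) = 468187*(1/121) = 468187/121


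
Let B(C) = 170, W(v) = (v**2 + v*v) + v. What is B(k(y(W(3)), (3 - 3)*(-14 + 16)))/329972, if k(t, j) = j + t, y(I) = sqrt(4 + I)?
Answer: 85/164986 ≈ 0.00051520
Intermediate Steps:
W(v) = v + 2*v**2 (W(v) = (v**2 + v**2) + v = 2*v**2 + v = v + 2*v**2)
B(k(y(W(3)), (3 - 3)*(-14 + 16)))/329972 = 170/329972 = 170*(1/329972) = 85/164986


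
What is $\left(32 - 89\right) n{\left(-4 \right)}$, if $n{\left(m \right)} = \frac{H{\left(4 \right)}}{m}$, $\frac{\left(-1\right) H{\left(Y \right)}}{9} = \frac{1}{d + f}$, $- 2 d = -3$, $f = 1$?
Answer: $- \frac{513}{10} \approx -51.3$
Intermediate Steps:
$d = \frac{3}{2}$ ($d = \left(- \frac{1}{2}\right) \left(-3\right) = \frac{3}{2} \approx 1.5$)
$H{\left(Y \right)} = - \frac{18}{5}$ ($H{\left(Y \right)} = - \frac{9}{\frac{3}{2} + 1} = - \frac{9}{\frac{5}{2}} = \left(-9\right) \frac{2}{5} = - \frac{18}{5}$)
$n{\left(m \right)} = - \frac{18}{5 m}$
$\left(32 - 89\right) n{\left(-4 \right)} = \left(32 - 89\right) \left(- \frac{18}{5 \left(-4\right)}\right) = - 57 \left(\left(- \frac{18}{5}\right) \left(- \frac{1}{4}\right)\right) = \left(-57\right) \frac{9}{10} = - \frac{513}{10}$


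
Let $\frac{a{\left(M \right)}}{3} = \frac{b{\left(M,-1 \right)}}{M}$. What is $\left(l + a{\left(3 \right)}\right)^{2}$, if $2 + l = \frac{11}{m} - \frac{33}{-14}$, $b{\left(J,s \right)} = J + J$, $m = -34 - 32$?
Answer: $\frac{16900}{441} \approx 38.322$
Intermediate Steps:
$m = -66$ ($m = -34 - 32 = -66$)
$b{\left(J,s \right)} = 2 J$
$a{\left(M \right)} = 6$ ($a{\left(M \right)} = 3 \frac{2 M}{M} = 3 \cdot 2 = 6$)
$l = \frac{4}{21}$ ($l = -2 + \left(\frac{11}{-66} - \frac{33}{-14}\right) = -2 + \left(11 \left(- \frac{1}{66}\right) - - \frac{33}{14}\right) = -2 + \left(- \frac{1}{6} + \frac{33}{14}\right) = -2 + \frac{46}{21} = \frac{4}{21} \approx 0.19048$)
$\left(l + a{\left(3 \right)}\right)^{2} = \left(\frac{4}{21} + 6\right)^{2} = \left(\frac{130}{21}\right)^{2} = \frac{16900}{441}$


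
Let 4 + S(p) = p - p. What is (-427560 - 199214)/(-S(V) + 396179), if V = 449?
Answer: -626774/396183 ≈ -1.5820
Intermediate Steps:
S(p) = -4 (S(p) = -4 + (p - p) = -4 + 0 = -4)
(-427560 - 199214)/(-S(V) + 396179) = (-427560 - 199214)/(-1*(-4) + 396179) = -626774/(4 + 396179) = -626774/396183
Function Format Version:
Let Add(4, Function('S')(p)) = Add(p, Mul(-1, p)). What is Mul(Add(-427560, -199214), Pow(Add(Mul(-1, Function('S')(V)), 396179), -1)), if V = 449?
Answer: Rational(-626774, 396183) ≈ -1.5820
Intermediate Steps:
Function('S')(p) = -4 (Function('S')(p) = Add(-4, Add(p, Mul(-1, p))) = Add(-4, 0) = -4)
Mul(Add(-427560, -199214), Pow(Add(Mul(-1, Function('S')(V)), 396179), -1)) = Mul(Add(-427560, -199214), Pow(Add(Mul(-1, -4), 396179), -1)) = Mul(-626774, Pow(Add(4, 396179), -1)) = Mul(-626774, Pow(396183, -1)) = Mul(-626774, Rational(1, 396183)) = Rational(-626774, 396183)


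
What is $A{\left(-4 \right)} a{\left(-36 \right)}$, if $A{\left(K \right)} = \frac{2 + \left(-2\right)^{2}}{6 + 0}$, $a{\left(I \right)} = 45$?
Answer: $45$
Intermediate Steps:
$A{\left(K \right)} = 1$ ($A{\left(K \right)} = \frac{2 + 4}{6} = 6 \cdot \frac{1}{6} = 1$)
$A{\left(-4 \right)} a{\left(-36 \right)} = 1 \cdot 45 = 45$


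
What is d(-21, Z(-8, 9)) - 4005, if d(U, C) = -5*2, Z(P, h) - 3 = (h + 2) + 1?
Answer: -4015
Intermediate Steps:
Z(P, h) = 6 + h (Z(P, h) = 3 + ((h + 2) + 1) = 3 + ((2 + h) + 1) = 3 + (3 + h) = 6 + h)
d(U, C) = -10
d(-21, Z(-8, 9)) - 4005 = -10 - 4005 = -4015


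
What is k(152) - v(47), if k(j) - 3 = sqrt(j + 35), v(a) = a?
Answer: -44 + sqrt(187) ≈ -30.325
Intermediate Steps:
k(j) = 3 + sqrt(35 + j) (k(j) = 3 + sqrt(j + 35) = 3 + sqrt(35 + j))
k(152) - v(47) = (3 + sqrt(35 + 152)) - 1*47 = (3 + sqrt(187)) - 47 = -44 + sqrt(187)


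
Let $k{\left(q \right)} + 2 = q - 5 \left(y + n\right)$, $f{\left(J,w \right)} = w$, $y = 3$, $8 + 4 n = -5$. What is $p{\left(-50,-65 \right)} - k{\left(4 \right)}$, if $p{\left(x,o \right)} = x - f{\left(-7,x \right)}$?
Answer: $- \frac{13}{4} \approx -3.25$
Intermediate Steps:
$n = - \frac{13}{4}$ ($n = -2 + \frac{1}{4} \left(-5\right) = -2 - \frac{5}{4} = - \frac{13}{4} \approx -3.25$)
$k{\left(q \right)} = - \frac{3}{4} + q$ ($k{\left(q \right)} = -2 + \left(q - 5 \left(3 - \frac{13}{4}\right)\right) = -2 + \left(q - - \frac{5}{4}\right) = -2 + \left(q + \frac{5}{4}\right) = -2 + \left(\frac{5}{4} + q\right) = - \frac{3}{4} + q$)
$p{\left(x,o \right)} = 0$ ($p{\left(x,o \right)} = x - x = 0$)
$p{\left(-50,-65 \right)} - k{\left(4 \right)} = 0 - \left(- \frac{3}{4} + 4\right) = 0 - \frac{13}{4} = - \frac{13}{4}$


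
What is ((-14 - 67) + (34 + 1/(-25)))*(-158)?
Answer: 185808/25 ≈ 7432.3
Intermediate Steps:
((-14 - 67) + (34 + 1/(-25)))*(-158) = (-81 + (34 - 1/25))*(-158) = (-81 + 849/25)*(-158) = -1176/25*(-158) = 185808/25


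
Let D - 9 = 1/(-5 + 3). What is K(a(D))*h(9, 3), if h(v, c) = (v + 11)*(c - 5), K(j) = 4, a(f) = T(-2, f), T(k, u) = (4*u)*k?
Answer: -160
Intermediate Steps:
D = 17/2 (D = 9 + 1/(-5 + 3) = 9 + 1/(-2) = 9 - 1/2 = 17/2 ≈ 8.5000)
T(k, u) = 4*k*u
a(f) = -8*f (a(f) = 4*(-2)*f = -8*f)
h(v, c) = (-5 + c)*(11 + v) (h(v, c) = (11 + v)*(-5 + c) = (-5 + c)*(11 + v))
K(a(D))*h(9, 3) = 4*(-55 - 5*9 + 11*3 + 3*9) = 4*(-55 - 45 + 33 + 27) = 4*(-40) = -160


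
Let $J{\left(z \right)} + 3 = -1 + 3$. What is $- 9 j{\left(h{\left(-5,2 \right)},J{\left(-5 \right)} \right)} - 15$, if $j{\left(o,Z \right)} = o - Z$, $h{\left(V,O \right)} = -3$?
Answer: $3$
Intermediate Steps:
$J{\left(z \right)} = -1$ ($J{\left(z \right)} = -3 + \left(-1 + 3\right) = -3 + 2 = -1$)
$- 9 j{\left(h{\left(-5,2 \right)},J{\left(-5 \right)} \right)} - 15 = - 9 \left(-3 - -1\right) - 15 = - 9 \left(-3 + 1\right) - 15 = \left(-9\right) \left(-2\right) - 15 = 18 - 15 = 3$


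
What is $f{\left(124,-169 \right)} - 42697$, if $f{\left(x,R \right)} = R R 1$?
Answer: $-14136$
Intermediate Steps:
$f{\left(x,R \right)} = R^{2}$ ($f{\left(x,R \right)} = R^{2} \cdot 1 = R^{2}$)
$f{\left(124,-169 \right)} - 42697 = \left(-169\right)^{2} - 42697 = 28561 - 42697 = -14136$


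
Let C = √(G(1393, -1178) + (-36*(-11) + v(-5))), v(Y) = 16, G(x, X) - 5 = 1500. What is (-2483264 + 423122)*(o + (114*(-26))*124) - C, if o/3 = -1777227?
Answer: 11741196308814 - 3*√213 ≈ 1.1741e+13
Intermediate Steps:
o = -5331681 (o = 3*(-1777227) = -5331681)
G(x, X) = 1505 (G(x, X) = 5 + 1500 = 1505)
C = 3*√213 (C = √(1505 + (-36*(-11) + 16)) = √(1505 + (396 + 16)) = √(1505 + 412) = √1917 = 3*√213 ≈ 43.784)
(-2483264 + 423122)*(o + (114*(-26))*124) - C = (-2483264 + 423122)*(-5331681 + (114*(-26))*124) - 3*√213 = -2060142*(-5331681 - 2964*124) - 3*√213 = -2060142*(-5331681 - 367536) - 3*√213 = -2060142*(-5699217) - 3*√213 = 11741196308814 - 3*√213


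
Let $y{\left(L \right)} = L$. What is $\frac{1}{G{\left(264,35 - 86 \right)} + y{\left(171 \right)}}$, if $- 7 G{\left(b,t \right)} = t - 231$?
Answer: $\frac{7}{1479} \approx 0.0047329$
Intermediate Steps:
$G{\left(b,t \right)} = 33 - \frac{t}{7}$ ($G{\left(b,t \right)} = - \frac{t - 231}{7} = - \frac{-231 + t}{7} = 33 - \frac{t}{7}$)
$\frac{1}{G{\left(264,35 - 86 \right)} + y{\left(171 \right)}} = \frac{1}{\left(33 - \frac{35 - 86}{7}\right) + 171} = \frac{1}{\left(33 - - \frac{51}{7}\right) + 171} = \frac{1}{\left(33 + \frac{51}{7}\right) + 171} = \frac{1}{\frac{282}{7} + 171} = \frac{1}{\frac{1479}{7}} = \frac{7}{1479}$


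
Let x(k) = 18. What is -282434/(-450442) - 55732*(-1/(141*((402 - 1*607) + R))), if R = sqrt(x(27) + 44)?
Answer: -1737613093349/1332583784043 - 55732*sqrt(62)/5916783 ≈ -1.3781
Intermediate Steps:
R = sqrt(62) (R = sqrt(18 + 44) = sqrt(62) ≈ 7.8740)
-282434/(-450442) - 55732*(-1/(141*((402 - 1*607) + R))) = -282434/(-450442) - 55732*(-1/(141*((402 - 1*607) + sqrt(62)))) = -282434*(-1/450442) - 55732*(-1/(141*((402 - 607) + sqrt(62)))) = 141217/225221 - 55732*(-1/(141*(-205 + sqrt(62)))) = 141217/225221 - 55732/(28905 - 141*sqrt(62))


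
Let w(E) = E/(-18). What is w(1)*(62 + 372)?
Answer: -217/9 ≈ -24.111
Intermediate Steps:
w(E) = -E/18 (w(E) = E*(-1/18) = -E/18)
w(1)*(62 + 372) = (-1/18*1)*(62 + 372) = -1/18*434 = -217/9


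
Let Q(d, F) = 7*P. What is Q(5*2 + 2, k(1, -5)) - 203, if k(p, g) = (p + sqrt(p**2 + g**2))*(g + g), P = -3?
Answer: -224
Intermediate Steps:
k(p, g) = 2*g*(p + sqrt(g**2 + p**2)) (k(p, g) = (p + sqrt(g**2 + p**2))*(2*g) = 2*g*(p + sqrt(g**2 + p**2)))
Q(d, F) = -21 (Q(d, F) = 7*(-3) = -21)
Q(5*2 + 2, k(1, -5)) - 203 = -21 - 203 = -224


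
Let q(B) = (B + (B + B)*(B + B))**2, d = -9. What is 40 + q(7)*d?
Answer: -370841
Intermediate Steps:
q(B) = (B + 4*B**2)**2 (q(B) = (B + (2*B)*(2*B))**2 = (B + 4*B**2)**2)
40 + q(7)*d = 40 + (7**2*(1 + 4*7)**2)*(-9) = 40 + (49*(1 + 28)**2)*(-9) = 40 + (49*29**2)*(-9) = 40 + (49*841)*(-9) = 40 + 41209*(-9) = 40 - 370881 = -370841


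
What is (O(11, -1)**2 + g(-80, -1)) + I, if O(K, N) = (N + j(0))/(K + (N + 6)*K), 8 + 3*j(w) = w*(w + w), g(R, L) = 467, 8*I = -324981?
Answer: -26020843/648 ≈ -40156.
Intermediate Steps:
I = -324981/8 (I = (1/8)*(-324981) = -324981/8 ≈ -40623.)
j(w) = -8/3 + 2*w**2/3 (j(w) = -8/3 + (w*(w + w))/3 = -8/3 + (w*(2*w))/3 = -8/3 + (2*w**2)/3 = -8/3 + 2*w**2/3)
O(K, N) = (-8/3 + N)/(K + K*(6 + N)) (O(K, N) = (N + (-8/3 + (2/3)*0**2))/(K + (N + 6)*K) = (N + (-8/3 + (2/3)*0))/(K + (6 + N)*K) = (N + (-8/3 + 0))/(K + K*(6 + N)) = (N - 8/3)/(K + K*(6 + N)) = (-8/3 + N)/(K + K*(6 + N)))
(O(11, -1)**2 + g(-80, -1)) + I = (((-8/3 - 1)/(11*(7 - 1)))**2 + 467) - 324981/8 = (((1/11)*(-11/3)/6)**2 + 467) - 324981/8 = (((1/11)*(1/6)*(-11/3))**2 + 467) - 324981/8 = ((-1/18)**2 + 467) - 324981/8 = (1/324 + 467) - 324981/8 = 151309/324 - 324981/8 = -26020843/648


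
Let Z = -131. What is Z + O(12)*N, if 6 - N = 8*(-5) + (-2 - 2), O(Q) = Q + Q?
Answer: 1069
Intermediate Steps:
O(Q) = 2*Q
N = 50 (N = 6 - (8*(-5) + (-2 - 2)) = 6 - (-40 - 4) = 6 - 1*(-44) = 6 + 44 = 50)
Z + O(12)*N = -131 + (2*12)*50 = -131 + 24*50 = -131 + 1200 = 1069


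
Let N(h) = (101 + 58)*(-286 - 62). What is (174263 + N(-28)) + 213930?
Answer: 332861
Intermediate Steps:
N(h) = -55332 (N(h) = 159*(-348) = -55332)
(174263 + N(-28)) + 213930 = (174263 - 55332) + 213930 = 118931 + 213930 = 332861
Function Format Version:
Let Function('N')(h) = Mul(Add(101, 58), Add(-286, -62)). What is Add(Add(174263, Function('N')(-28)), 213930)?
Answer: 332861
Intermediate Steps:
Function('N')(h) = -55332 (Function('N')(h) = Mul(159, -348) = -55332)
Add(Add(174263, Function('N')(-28)), 213930) = Add(Add(174263, -55332), 213930) = Add(118931, 213930) = 332861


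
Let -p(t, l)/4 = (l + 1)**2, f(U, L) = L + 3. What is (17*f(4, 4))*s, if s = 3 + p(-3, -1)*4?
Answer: 357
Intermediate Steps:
f(U, L) = 3 + L
p(t, l) = -4*(1 + l)**2 (p(t, l) = -4*(l + 1)**2 = -4*(1 + l)**2)
s = 3 (s = 3 - 4*(1 - 1)**2*4 = 3 - 4*0**2*4 = 3 - 4*0*4 = 3 + 0*4 = 3 + 0 = 3)
(17*f(4, 4))*s = (17*(3 + 4))*3 = (17*7)*3 = 119*3 = 357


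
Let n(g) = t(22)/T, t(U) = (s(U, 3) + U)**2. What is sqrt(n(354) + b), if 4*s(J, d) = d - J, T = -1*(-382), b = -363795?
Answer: I*sqrt(849380926578)/1528 ≈ 603.15*I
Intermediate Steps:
T = 382
s(J, d) = -J/4 + d/4 (s(J, d) = (d - J)/4 = -J/4 + d/4)
t(U) = (3/4 + 3*U/4)**2 (t(U) = ((-U/4 + (1/4)*3) + U)**2 = ((-U/4 + 3/4) + U)**2 = ((3/4 - U/4) + U)**2 = (3/4 + 3*U/4)**2)
n(g) = 4761/6112 (n(g) = (9*(1 + 22)**2/16)/382 = ((9/16)*23**2)*(1/382) = ((9/16)*529)*(1/382) = (4761/16)*(1/382) = 4761/6112)
sqrt(n(354) + b) = sqrt(4761/6112 - 363795) = sqrt(-2223510279/6112) = I*sqrt(849380926578)/1528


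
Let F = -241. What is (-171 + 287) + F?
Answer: -125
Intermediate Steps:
(-171 + 287) + F = (-171 + 287) - 241 = 116 - 241 = -125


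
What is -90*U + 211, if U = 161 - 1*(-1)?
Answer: -14369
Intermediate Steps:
U = 162 (U = 161 + 1 = 162)
-90*U + 211 = -90*162 + 211 = -14580 + 211 = -14369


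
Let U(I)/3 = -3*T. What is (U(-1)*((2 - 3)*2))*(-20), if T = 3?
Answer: -1080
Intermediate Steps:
U(I) = -27 (U(I) = 3*(-3*3) = 3*(-9) = -27)
(U(-1)*((2 - 3)*2))*(-20) = -27*(2 - 3)*2*(-20) = -(-27)*2*(-20) = -27*(-2)*(-20) = 54*(-20) = -1080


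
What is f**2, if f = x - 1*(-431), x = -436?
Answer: 25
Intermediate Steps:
f = -5 (f = -436 - 1*(-431) = -436 + 431 = -5)
f**2 = (-5)**2 = 25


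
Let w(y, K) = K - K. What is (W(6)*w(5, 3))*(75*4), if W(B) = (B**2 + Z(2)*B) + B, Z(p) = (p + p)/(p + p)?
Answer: 0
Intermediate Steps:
w(y, K) = 0
Z(p) = 1 (Z(p) = (2*p)/((2*p)) = (2*p)*(1/(2*p)) = 1)
W(B) = B**2 + 2*B (W(B) = (B**2 + 1*B) + B = (B**2 + B) + B = (B + B**2) + B = B**2 + 2*B)
(W(6)*w(5, 3))*(75*4) = ((6*(2 + 6))*0)*(75*4) = ((6*8)*0)*300 = (48*0)*300 = 0*300 = 0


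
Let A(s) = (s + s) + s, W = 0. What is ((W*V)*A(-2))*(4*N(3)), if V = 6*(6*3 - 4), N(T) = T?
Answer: 0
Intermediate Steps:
A(s) = 3*s (A(s) = 2*s + s = 3*s)
V = 84 (V = 6*(18 - 4) = 6*14 = 84)
((W*V)*A(-2))*(4*N(3)) = ((0*84)*(3*(-2)))*(4*3) = (0*(-6))*12 = 0*12 = 0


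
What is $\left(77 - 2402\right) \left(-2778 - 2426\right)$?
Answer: $12099300$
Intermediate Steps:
$\left(77 - 2402\right) \left(-2778 - 2426\right) = \left(77 - 2402\right) \left(-5204\right) = \left(-2325\right) \left(-5204\right) = 12099300$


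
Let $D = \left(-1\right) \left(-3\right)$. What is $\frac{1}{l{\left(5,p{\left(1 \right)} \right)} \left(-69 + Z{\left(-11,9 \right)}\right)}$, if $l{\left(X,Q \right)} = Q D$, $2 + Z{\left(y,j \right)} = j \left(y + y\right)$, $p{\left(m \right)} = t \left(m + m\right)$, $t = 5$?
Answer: $- \frac{1}{8070} \approx -0.00012392$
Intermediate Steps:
$D = 3$
$p{\left(m \right)} = 10 m$ ($p{\left(m \right)} = 5 \left(m + m\right) = 5 \cdot 2 m = 10 m$)
$Z{\left(y,j \right)} = -2 + 2 j y$ ($Z{\left(y,j \right)} = -2 + j \left(y + y\right) = -2 + j 2 y = -2 + 2 j y$)
$l{\left(X,Q \right)} = 3 Q$ ($l{\left(X,Q \right)} = Q 3 = 3 Q$)
$\frac{1}{l{\left(5,p{\left(1 \right)} \right)} \left(-69 + Z{\left(-11,9 \right)}\right)} = \frac{1}{3 \cdot 10 \cdot 1 \left(-69 + \left(-2 + 2 \cdot 9 \left(-11\right)\right)\right)} = \frac{1}{3 \cdot 10 \left(-69 - 200\right)} = \frac{1}{30 \left(-69 - 200\right)} = \frac{1}{30 \left(-269\right)} = \frac{1}{-8070} = - \frac{1}{8070}$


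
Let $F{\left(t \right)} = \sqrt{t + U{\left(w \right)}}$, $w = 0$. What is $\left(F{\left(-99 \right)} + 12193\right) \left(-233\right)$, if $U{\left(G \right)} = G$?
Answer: $-2840969 - 699 i \sqrt{11} \approx -2.841 \cdot 10^{6} - 2318.3 i$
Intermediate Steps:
$F{\left(t \right)} = \sqrt{t}$ ($F{\left(t \right)} = \sqrt{t + 0} = \sqrt{t}$)
$\left(F{\left(-99 \right)} + 12193\right) \left(-233\right) = \left(\sqrt{-99} + 12193\right) \left(-233\right) = \left(3 i \sqrt{11} + 12193\right) \left(-233\right) = \left(12193 + 3 i \sqrt{11}\right) \left(-233\right) = -2840969 - 699 i \sqrt{11}$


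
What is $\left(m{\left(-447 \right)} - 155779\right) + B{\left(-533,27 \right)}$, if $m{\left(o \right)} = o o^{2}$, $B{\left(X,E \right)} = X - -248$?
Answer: $-89470687$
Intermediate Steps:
$B{\left(X,E \right)} = 248 + X$ ($B{\left(X,E \right)} = X + 248 = 248 + X$)
$m{\left(o \right)} = o^{3}$
$\left(m{\left(-447 \right)} - 155779\right) + B{\left(-533,27 \right)} = \left(\left(-447\right)^{3} - 155779\right) + \left(248 - 533\right) = \left(-89314623 - 155779\right) - 285 = -89470402 - 285 = -89470687$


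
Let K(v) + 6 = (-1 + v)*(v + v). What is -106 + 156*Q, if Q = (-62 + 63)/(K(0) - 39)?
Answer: -1642/15 ≈ -109.47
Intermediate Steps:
K(v) = -6 + 2*v*(-1 + v) (K(v) = -6 + (-1 + v)*(v + v) = -6 + (-1 + v)*(2*v) = -6 + 2*v*(-1 + v))
Q = -1/45 (Q = (-62 + 63)/((-6 - 2*0 + 2*0²) - 39) = 1/((-6 + 0 + 2*0) - 39) = 1/((-6 + 0 + 0) - 39) = 1/(-6 - 39) = 1/(-45) = 1*(-1/45) = -1/45 ≈ -0.022222)
-106 + 156*Q = -106 + 156*(-1/45) = -106 - 52/15 = -1642/15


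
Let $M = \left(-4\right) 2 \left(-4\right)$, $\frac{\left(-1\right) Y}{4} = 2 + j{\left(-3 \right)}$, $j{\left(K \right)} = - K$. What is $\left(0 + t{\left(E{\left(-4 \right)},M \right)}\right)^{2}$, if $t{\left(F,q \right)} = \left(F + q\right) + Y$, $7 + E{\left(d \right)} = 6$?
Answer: $121$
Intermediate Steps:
$E{\left(d \right)} = -1$ ($E{\left(d \right)} = -7 + 6 = -1$)
$Y = -20$ ($Y = - 4 \left(2 - -3\right) = - 4 \left(2 + 3\right) = \left(-4\right) 5 = -20$)
$M = 32$ ($M = \left(-8\right) \left(-4\right) = 32$)
$t{\left(F,q \right)} = -20 + F + q$ ($t{\left(F,q \right)} = \left(F + q\right) - 20 = -20 + F + q$)
$\left(0 + t{\left(E{\left(-4 \right)},M \right)}\right)^{2} = \left(0 - -11\right)^{2} = \left(0 + 11\right)^{2} = 11^{2} = 121$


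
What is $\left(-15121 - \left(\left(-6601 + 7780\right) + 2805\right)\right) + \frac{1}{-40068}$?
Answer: $- \frac{765499141}{40068} \approx -19105.0$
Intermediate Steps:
$\left(-15121 - \left(\left(-6601 + 7780\right) + 2805\right)\right) + \frac{1}{-40068} = \left(-15121 - \left(1179 + 2805\right)\right) - \frac{1}{40068} = \left(-15121 - 3984\right) - \frac{1}{40068} = -19105 - \frac{1}{40068} = - \frac{765499141}{40068}$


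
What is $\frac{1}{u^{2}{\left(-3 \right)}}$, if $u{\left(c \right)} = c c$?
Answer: $\frac{1}{81} \approx 0.012346$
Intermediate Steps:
$u{\left(c \right)} = c^{2}$
$\frac{1}{u^{2}{\left(-3 \right)}} = \frac{1}{\left(\left(-3\right)^{2}\right)^{2}} = \frac{1}{9^{2}} = \frac{1}{81}$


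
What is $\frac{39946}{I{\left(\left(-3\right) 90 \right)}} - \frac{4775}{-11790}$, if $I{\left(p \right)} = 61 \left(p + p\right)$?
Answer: $- \frac{871319}{1078785} \approx -0.80769$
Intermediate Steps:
$I{\left(p \right)} = 122 p$ ($I{\left(p \right)} = 61 \cdot 2 p = 122 p$)
$\frac{39946}{I{\left(\left(-3\right) 90 \right)}} - \frac{4775}{-11790} = \frac{39946}{122 \left(\left(-3\right) 90\right)} - \frac{4775}{-11790} = \frac{39946}{122 \left(-270\right)} - - \frac{955}{2358} = \frac{39946}{-32940} + \frac{955}{2358} = 39946 \left(- \frac{1}{32940}\right) + \frac{955}{2358} = - \frac{19973}{16470} + \frac{955}{2358} = - \frac{871319}{1078785}$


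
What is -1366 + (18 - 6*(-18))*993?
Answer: 123752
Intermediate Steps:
-1366 + (18 - 6*(-18))*993 = -1366 + (18 + 108)*993 = -1366 + 126*993 = -1366 + 125118 = 123752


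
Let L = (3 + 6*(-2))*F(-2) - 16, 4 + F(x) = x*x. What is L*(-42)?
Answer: 672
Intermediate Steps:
F(x) = -4 + x² (F(x) = -4 + x*x = -4 + x²)
L = -16 (L = (3 + 6*(-2))*(-4 + (-2)²) - 16 = (3 - 12)*(-4 + 4) - 16 = -9*0 - 16 = 0 - 16 = -16)
L*(-42) = -16*(-42) = 672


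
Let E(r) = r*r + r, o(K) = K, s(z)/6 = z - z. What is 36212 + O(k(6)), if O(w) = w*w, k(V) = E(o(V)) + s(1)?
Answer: 37976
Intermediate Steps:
s(z) = 0 (s(z) = 6*(z - z) = 6*0 = 0)
E(r) = r + r**2 (E(r) = r**2 + r = r + r**2)
k(V) = V*(1 + V) (k(V) = V*(1 + V) + 0 = V*(1 + V))
O(w) = w**2
36212 + O(k(6)) = 36212 + (6*(1 + 6))**2 = 36212 + (6*7)**2 = 36212 + 42**2 = 36212 + 1764 = 37976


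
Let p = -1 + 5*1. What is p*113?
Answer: 452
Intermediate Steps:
p = 4 (p = -1 + 5 = 4)
p*113 = 4*113 = 452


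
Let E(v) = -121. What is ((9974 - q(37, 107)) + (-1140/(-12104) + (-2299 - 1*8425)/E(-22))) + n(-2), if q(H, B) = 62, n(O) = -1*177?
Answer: 3596916619/366146 ≈ 9823.7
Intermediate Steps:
n(O) = -177
((9974 - q(37, 107)) + (-1140/(-12104) + (-2299 - 1*8425)/E(-22))) + n(-2) = ((9974 - 1*62) + (-1140/(-12104) + (-2299 - 1*8425)/(-121))) - 177 = ((9974 - 62) + (-1140*(-1/12104) + (-2299 - 8425)*(-1/121))) - 177 = (9912 + (285/3026 - 10724*(-1/121))) - 177 = (9912 + (285/3026 + 10724/121)) - 177 = (9912 + 32485309/366146) - 177 = 3661724461/366146 - 177 = 3596916619/366146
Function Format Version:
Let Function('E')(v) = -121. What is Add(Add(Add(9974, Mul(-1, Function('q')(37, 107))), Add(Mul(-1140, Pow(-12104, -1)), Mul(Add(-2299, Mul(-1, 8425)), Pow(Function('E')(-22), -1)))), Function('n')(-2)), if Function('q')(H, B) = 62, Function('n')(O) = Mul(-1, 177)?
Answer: Rational(3596916619, 366146) ≈ 9823.7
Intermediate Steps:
Function('n')(O) = -177
Add(Add(Add(9974, Mul(-1, Function('q')(37, 107))), Add(Mul(-1140, Pow(-12104, -1)), Mul(Add(-2299, Mul(-1, 8425)), Pow(Function('E')(-22), -1)))), Function('n')(-2)) = Add(Add(Add(9974, Mul(-1, 62)), Add(Mul(-1140, Pow(-12104, -1)), Mul(Add(-2299, Mul(-1, 8425)), Pow(-121, -1)))), -177) = Add(Add(Add(9974, -62), Add(Mul(-1140, Rational(-1, 12104)), Mul(Add(-2299, -8425), Rational(-1, 121)))), -177) = Add(Add(9912, Add(Rational(285, 3026), Mul(-10724, Rational(-1, 121)))), -177) = Add(Add(9912, Add(Rational(285, 3026), Rational(10724, 121))), -177) = Add(Add(9912, Rational(32485309, 366146)), -177) = Add(Rational(3661724461, 366146), -177) = Rational(3596916619, 366146)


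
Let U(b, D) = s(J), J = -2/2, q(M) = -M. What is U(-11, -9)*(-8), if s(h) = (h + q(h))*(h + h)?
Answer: 0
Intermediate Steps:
J = -1 (J = -2*1/2 = -1)
s(h) = 0 (s(h) = (h - h)*(h + h) = 0*(2*h) = 0)
U(b, D) = 0
U(-11, -9)*(-8) = 0*(-8) = 0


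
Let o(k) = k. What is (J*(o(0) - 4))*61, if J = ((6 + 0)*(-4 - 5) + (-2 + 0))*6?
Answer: 81984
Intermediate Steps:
J = -336 (J = (6*(-9) - 2)*6 = (-54 - 2)*6 = -56*6 = -336)
(J*(o(0) - 4))*61 = -336*(0 - 4)*61 = -336*(-4)*61 = 1344*61 = 81984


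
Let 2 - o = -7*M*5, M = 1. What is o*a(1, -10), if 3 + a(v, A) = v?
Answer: -74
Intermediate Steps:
a(v, A) = -3 + v
o = 37 (o = 2 - (-7*1)*5 = 2 - (-7)*5 = 2 - 1*(-35) = 2 + 35 = 37)
o*a(1, -10) = 37*(-3 + 1) = 37*(-2) = -74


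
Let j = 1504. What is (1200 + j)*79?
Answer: 213616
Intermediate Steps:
(1200 + j)*79 = (1200 + 1504)*79 = 2704*79 = 213616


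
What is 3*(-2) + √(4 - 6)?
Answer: -6 + I*√2 ≈ -6.0 + 1.4142*I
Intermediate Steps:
3*(-2) + √(4 - 6) = -6 + √(-2) = -6 + I*√2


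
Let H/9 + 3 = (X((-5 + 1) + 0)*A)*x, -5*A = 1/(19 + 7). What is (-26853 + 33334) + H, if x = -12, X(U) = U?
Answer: 419294/65 ≈ 6450.7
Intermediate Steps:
A = -1/130 (A = -1/(5*(19 + 7)) = -1/5/26 = -1/5*1/26 = -1/130 ≈ -0.0076923)
H = -1971/65 (H = -27 + 9*((((-5 + 1) + 0)*(-1/130))*(-12)) = -27 + 9*(((-4 + 0)*(-1/130))*(-12)) = -27 + 9*(-4*(-1/130)*(-12)) = -27 + 9*((2/65)*(-12)) = -27 + 9*(-24/65) = -27 - 216/65 = -1971/65 ≈ -30.323)
(-26853 + 33334) + H = (-26853 + 33334) - 1971/65 = 6481 - 1971/65 = 419294/65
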